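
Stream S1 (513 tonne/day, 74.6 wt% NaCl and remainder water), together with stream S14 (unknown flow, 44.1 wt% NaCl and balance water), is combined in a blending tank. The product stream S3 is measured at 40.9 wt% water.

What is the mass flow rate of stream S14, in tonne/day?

530.1 tonne/day

Let S14 be the unknown flow. Total out = 513 + S14.
water balance: 130.3 + 0.559·S14 = 0.409·(513 + S14)
(0.559 − 0.409)·S14 = 0.409×513 − 130.3 = 79.515
S14 = 79.515 / 0.150 = 530.1 tonne/day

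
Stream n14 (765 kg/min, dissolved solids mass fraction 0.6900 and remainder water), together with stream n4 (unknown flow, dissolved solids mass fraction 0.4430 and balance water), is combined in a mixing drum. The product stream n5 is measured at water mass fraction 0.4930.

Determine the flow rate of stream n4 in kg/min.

2187 kg/min

Let n4 be the unknown flow. Total out = 765 + n4.
water balance: 237.15 + 0.557·n4 = 0.493·(765 + n4)
(0.557 − 0.493)·n4 = 0.493×765 − 237.15 = 139.99
n4 = 139.99 / 0.064 = 2187.4 kg/min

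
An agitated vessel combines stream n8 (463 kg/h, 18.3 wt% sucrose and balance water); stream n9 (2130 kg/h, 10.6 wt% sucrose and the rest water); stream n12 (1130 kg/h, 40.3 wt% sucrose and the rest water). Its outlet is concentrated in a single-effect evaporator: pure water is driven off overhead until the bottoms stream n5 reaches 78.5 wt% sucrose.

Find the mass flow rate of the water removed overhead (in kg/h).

sucrose entering = 463×0.183 + 2130×0.106 + 1130×0.403 = 765.9 kg/h.
All sucrose reports to n5, so n5 = 765.9/0.785 = 975.67 kg/h.
Total feed = 3723 kg/h; overhead = 3723 − 975.67 = 2747.3 kg/h.

2747 kg/h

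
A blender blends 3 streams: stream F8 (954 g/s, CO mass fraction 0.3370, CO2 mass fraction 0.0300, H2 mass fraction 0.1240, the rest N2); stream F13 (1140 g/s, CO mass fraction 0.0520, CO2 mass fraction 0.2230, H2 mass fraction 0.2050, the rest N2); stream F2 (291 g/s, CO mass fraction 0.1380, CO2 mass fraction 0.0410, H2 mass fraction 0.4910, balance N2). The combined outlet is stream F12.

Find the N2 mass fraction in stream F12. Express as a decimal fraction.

0.4924

Total flow out = 954 + 1140 + 291 = 2385 g/s.
N2 in = 954×0.509 + 1140×0.520 + 291×0.330 = 1174.4 g/s.
N2 mass fraction in F12 = 1174.4/2385 = 0.4924.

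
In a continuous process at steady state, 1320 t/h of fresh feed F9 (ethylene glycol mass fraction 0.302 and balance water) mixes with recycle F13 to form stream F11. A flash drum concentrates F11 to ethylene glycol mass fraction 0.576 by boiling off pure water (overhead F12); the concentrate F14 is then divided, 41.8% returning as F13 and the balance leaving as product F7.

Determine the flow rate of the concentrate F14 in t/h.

Overall ethylene glycol balance (none leaves overhead): ethylene glycol in fresh feed = ethylene glycol in product, i.e. 1320×0.302 = (1−0.418)·F14·0.576.
F14 = 398.64/(0.576×0.582) = 1189.1 t/h.

1189 t/h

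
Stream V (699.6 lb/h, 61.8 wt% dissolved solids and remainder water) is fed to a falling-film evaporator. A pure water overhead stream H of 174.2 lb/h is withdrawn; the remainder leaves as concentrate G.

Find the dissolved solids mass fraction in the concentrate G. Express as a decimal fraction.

dissolved solids is not removed: 699.6×0.618 = 432.35 lb/h of dissolved solids enters G.
Concentrate = 699.6 − 174.2 = 525.4 lb/h.
Mass fraction = 432.35/525.4 = 0.823.

0.823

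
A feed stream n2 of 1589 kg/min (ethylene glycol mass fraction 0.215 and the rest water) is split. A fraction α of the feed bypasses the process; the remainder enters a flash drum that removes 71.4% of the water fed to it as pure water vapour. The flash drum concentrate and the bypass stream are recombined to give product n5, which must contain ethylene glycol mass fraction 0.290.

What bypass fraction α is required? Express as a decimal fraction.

All 1589×0.215 = 341.63 kg/min of ethylene glycol reaches n5, so n5 = 341.63/0.290 = 1178.1 kg/min and vapour = 410.95 kg/min.
The evaporator receives (1−α)·1589 of feed at 0.785 water and removes 0.714 of that water:
0.714×0.785×(1−α)×1589 = 410.95
(1−α) = 410.95/890.62 = 0.4614;  α = 0.5386.

0.539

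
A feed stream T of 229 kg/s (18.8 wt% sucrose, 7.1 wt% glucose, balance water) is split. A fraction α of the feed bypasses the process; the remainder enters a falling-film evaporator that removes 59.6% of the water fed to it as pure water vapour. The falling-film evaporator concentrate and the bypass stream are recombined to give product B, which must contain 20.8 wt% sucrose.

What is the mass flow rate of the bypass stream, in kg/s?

179.1 kg/s

All 229×0.188 = 43.052 kg/s of sucrose reaches B, so B = 43.052/0.208 = 206.98 kg/s and vapour = 22.019 kg/s.
The evaporator receives (1−α)·229 of feed at 0.741 water and removes 0.596 of that water:
0.596×0.741×(1−α)×229 = 22.019
(1−α) = 22.019/101.13 = 0.2177;  α = 0.7823.
Bypass flow = 0.7823×229 = 179.14 kg/s.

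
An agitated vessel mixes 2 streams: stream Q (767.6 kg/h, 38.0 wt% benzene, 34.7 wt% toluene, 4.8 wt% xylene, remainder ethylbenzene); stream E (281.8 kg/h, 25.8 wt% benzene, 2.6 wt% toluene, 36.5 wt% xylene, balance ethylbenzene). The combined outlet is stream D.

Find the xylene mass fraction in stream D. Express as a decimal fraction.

0.133

Total flow out = 767.6 + 281.8 = 1049.4 kg/h.
xylene in = 767.6×0.048 + 281.8×0.365 = 139.7 kg/h.
xylene mass fraction in D = 139.7/1049.4 = 0.133.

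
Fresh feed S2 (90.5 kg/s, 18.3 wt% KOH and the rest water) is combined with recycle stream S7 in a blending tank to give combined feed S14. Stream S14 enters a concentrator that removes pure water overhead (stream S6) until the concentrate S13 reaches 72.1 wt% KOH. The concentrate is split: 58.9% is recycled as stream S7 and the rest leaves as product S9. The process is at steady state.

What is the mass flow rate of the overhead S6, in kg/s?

Overall KOH balance (none leaves overhead): KOH in fresh feed = KOH in product, i.e. 90.5×0.183 = (1−0.589)·S13·0.721.
S13 = 16.561/(0.721×0.411) = 55.889 kg/s.
Recycle S7 = 0.589×55.889 = 32.918 kg/s.
Combined feed S14 = 90.5 + 32.918 = 123.42 kg/s.
Overhead S6 = S14 − S13 = 123.42 − 55.889 = 67.53 kg/s.

67.53 kg/s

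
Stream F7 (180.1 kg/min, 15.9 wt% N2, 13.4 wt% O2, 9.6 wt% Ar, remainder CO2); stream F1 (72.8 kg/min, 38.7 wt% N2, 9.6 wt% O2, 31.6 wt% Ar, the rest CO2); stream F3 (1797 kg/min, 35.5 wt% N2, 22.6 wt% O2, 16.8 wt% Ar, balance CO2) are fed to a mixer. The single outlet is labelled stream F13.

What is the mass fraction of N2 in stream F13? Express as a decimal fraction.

0.339

Total flow out = 180.1 + 72.8 + 1797 = 2049.9 kg/min.
N2 in = 180.1×0.159 + 72.8×0.387 + 1797×0.355 = 694.74 kg/min.
N2 mass fraction in F13 = 694.74/2049.9 = 0.339.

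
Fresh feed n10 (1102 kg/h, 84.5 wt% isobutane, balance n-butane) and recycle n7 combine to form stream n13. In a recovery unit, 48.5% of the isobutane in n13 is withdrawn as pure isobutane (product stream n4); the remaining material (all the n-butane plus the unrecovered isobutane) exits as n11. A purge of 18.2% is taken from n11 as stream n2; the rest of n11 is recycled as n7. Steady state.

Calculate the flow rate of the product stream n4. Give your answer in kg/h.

isobutane in n13: m_A = 1102×0.845 + (1−0.182)·(1−0.485)·m_A, so m_A = 931.19/0.5787 = 1609 kg/h.
Product n4 = 0.485×1609 = 780.38 kg/h.

780.4 kg/h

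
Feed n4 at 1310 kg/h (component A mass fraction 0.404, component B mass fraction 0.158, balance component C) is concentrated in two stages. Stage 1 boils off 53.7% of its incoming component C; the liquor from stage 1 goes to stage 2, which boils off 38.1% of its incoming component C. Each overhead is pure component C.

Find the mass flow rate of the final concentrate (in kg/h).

900.7 kg/h

component C in feed = 1310×0.438 = 573.78 kg/h.
After stage 1: component C left = (1−0.537)×573.78 = 265.66; stream total = 1001.9 kg/h.
After stage 2: component C left = (1−0.381)×265.66 = 164.44; final concentrate = 900.66 kg/h.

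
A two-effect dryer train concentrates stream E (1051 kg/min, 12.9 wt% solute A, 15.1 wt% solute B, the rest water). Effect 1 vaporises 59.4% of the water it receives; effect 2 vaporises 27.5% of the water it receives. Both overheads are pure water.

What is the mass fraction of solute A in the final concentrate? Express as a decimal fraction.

water in feed = 1051×0.720 = 756.72 kg/min.
After stage 1: water left = (1−0.594)×756.72 = 307.23; stream total = 601.51 kg/min.
After stage 2: water left = (1−0.275)×307.23 = 222.74; final concentrate = 517.02 kg/min.
solute A fraction = 135.58/517.02 = 0.262.

0.262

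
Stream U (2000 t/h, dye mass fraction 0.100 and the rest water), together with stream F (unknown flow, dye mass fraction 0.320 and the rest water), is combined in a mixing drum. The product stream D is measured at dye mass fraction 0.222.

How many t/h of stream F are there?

2490 t/h

Let F be the unknown flow. Total out = 2000 + F.
dye balance: 200 + 0.320·F = 0.222·(2000 + F)
(0.320 − 0.222)·F = 0.222×2000 − 200 = 244
F = 244 / 0.098 = 2489.8 t/h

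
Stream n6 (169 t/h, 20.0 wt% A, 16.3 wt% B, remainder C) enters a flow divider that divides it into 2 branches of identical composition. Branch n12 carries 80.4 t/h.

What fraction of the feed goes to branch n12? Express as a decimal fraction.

0.476

Fraction to n12 = 80.4/169 = 0.4757.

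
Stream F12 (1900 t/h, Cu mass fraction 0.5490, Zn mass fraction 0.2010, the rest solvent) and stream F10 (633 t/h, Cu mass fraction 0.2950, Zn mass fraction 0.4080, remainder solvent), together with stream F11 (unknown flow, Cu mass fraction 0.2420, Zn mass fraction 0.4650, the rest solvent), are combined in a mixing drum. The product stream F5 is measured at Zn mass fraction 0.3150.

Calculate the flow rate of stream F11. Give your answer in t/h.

Let F11 be the unknown flow. Total out = 2533 + F11.
Zn balance: 640.16 + 0.465·F11 = 0.315·(2533 + F11)
(0.465 − 0.315)·F11 = 0.315×2533 − 640.16 = 157.73
F11 = 157.73 / 0.150 = 1051.5 t/h

1052 t/h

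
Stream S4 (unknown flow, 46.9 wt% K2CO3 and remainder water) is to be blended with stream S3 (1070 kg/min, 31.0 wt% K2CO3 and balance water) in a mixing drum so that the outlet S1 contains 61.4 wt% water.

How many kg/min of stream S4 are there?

979.8 kg/min

Let S4 be the unknown flow. Total out = 1070 + S4.
water balance: 738.3 + 0.531·S4 = 0.614·(1070 + S4)
(0.531 − 0.614)·S4 = 0.614×1070 − 738.3 = -81.32
S4 = -81.32 / -0.083 = 979.76 kg/min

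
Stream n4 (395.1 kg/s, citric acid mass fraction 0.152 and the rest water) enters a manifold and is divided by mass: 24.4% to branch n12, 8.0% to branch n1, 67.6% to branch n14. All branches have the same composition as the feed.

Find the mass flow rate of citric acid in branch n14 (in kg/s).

40.6 kg/s

Branch n14 total = 0.676×395.1 = 267.09 kg/s.
citric acid in n14 = 0.152×267.09 = 40.597 kg/s.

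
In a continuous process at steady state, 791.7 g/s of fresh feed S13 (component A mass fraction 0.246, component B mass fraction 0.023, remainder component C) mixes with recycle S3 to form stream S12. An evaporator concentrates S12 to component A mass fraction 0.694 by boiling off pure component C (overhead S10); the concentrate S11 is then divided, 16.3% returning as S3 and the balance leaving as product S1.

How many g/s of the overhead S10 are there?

Overall component A balance (none leaves overhead): component A in fresh feed = component A in product, i.e. 791.7×0.246 = (1−0.163)·S11·0.694.
S11 = 194.76/(0.694×0.837) = 335.28 g/s.
Recycle S3 = 0.163×335.28 = 54.651 g/s.
Combined feed S12 = 791.7 + 54.651 = 846.35 g/s.
Overhead S10 = S12 − S11 = 846.35 − 335.28 = 511.07 g/s.

511.1 g/s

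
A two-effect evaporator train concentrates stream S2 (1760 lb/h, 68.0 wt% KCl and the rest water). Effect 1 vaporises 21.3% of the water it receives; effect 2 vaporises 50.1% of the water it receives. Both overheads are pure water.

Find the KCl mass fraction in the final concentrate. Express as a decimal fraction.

0.844

water in feed = 1760×0.320 = 563.2 lb/h.
After stage 1: water left = (1−0.213)×563.2 = 443.24; stream total = 1640 lb/h.
After stage 2: water left = (1−0.501)×443.24 = 221.18; final concentrate = 1418 lb/h.
KCl fraction = 1196.8/1418 = 0.844.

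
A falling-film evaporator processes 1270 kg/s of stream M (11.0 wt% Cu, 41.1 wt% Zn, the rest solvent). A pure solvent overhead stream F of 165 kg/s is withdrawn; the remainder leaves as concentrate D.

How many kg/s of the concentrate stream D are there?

Concentrate = 1270 − 165 = 1105 kg/s.

1105 kg/s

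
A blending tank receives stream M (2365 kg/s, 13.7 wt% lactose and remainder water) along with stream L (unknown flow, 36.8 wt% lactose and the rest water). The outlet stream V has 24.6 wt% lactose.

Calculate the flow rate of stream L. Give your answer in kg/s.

Let L be the unknown flow. Total out = 2365 + L.
lactose balance: 324.01 + 0.368·L = 0.246·(2365 + L)
(0.368 − 0.246)·L = 0.246×2365 − 324.01 = 257.78
L = 257.78 / 0.122 = 2113 kg/s

2113 kg/s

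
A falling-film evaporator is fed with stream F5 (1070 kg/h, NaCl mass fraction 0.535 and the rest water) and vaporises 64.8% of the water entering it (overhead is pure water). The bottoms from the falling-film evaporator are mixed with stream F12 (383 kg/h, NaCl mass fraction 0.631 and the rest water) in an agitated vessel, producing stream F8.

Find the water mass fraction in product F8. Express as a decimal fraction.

Vapour removed = 0.648×0.465×1070 = 322.41 kg/h; concentrate = 747.59 kg/h.
water reaching the mixer = 175.14 (from concentrate) + 383×0.369 = 316.46 kg/h.
Product flow = 747.59 + 383 = 1130.6 kg/h; water fraction = 0.280.

0.280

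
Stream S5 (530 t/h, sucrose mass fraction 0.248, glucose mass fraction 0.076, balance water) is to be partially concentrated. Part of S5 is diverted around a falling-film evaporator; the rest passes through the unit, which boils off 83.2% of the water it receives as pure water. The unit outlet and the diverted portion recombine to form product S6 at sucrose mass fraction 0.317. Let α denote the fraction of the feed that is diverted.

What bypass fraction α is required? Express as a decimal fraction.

All 530×0.248 = 131.44 t/h of sucrose reaches S6, so S6 = 131.44/0.317 = 414.64 t/h and vapour = 115.36 t/h.
The evaporator receives (1−α)·530 of feed at 0.676 water and removes 0.832 of that water:
0.832×0.676×(1−α)×530 = 115.36
(1−α) = 115.36/298.09 = 0.3870;  α = 0.6130.

0.613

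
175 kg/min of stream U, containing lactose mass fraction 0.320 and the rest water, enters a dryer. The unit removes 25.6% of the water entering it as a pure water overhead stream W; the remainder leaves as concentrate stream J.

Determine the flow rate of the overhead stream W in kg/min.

water entering = 175×0.680 = 119 kg/min; overhead removed = 0.256×119 = 30.464 kg/min.

30.46 kg/min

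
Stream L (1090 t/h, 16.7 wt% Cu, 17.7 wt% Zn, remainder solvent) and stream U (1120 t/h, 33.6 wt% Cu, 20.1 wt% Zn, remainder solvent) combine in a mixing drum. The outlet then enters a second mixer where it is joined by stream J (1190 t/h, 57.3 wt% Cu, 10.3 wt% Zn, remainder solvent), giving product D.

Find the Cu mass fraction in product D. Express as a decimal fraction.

Overall, product flow = 3400 t/h.
Cu in = 1090×0.167 + 1120×0.336 + 1190×0.573 = 1240.2 t/h.
Cu fraction in D = 0.365.

0.365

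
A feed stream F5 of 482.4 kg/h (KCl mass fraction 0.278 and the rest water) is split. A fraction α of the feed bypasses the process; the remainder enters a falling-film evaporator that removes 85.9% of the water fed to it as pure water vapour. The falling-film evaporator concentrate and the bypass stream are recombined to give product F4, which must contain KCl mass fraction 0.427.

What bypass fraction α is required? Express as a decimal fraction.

0.437

All 482.4×0.278 = 134.11 kg/h of KCl reaches F4, so F4 = 134.11/0.427 = 314.07 kg/h and vapour = 168.33 kg/h.
The evaporator receives (1−α)·482.4 of feed at 0.722 water and removes 0.859 of that water:
0.859×0.722×(1−α)×482.4 = 168.33
(1−α) = 168.33/299.18 = 0.5626;  α = 0.4374.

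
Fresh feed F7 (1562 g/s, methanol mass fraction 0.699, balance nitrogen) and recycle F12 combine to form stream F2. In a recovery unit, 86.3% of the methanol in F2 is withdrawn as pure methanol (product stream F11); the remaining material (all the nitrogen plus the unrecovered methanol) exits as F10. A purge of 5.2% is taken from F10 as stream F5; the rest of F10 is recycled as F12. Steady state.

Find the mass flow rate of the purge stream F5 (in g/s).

nitrogen enters only via F7 and leaves only via the purge: 1562×0.301 = 0.052×(nitrogen in F10), and the recovery unit passes all nitrogen, so nitrogen in F2 = nitrogen in F10 = 9041.6 g/s.
methanol in F2: m_A = 1562×0.699 + (1−0.052)·(1−0.863)·m_A, so m_A = 1091.8/0.8701 = 1254.8 g/s.
F10 = (1−0.863)×1254.8 + 9041.6 = 9213.5 g/s.
Purge F5 = 0.052×9213.5 = 479.1 g/s.

479.1 g/s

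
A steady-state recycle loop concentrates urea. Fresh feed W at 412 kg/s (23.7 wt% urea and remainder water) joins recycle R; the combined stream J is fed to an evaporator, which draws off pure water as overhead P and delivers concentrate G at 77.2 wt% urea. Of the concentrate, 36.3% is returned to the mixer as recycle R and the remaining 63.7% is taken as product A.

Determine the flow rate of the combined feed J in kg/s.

Overall urea balance (none leaves overhead): urea in fresh feed = urea in product, i.e. 412×0.237 = (1−0.363)·G·0.772.
G = 97.644/(0.772×0.637) = 198.56 kg/s.
Recycle R = 0.363×198.56 = 72.077 kg/s.
Combined feed J = 412 + 72.077 = 484.08 kg/s.

484.1 kg/s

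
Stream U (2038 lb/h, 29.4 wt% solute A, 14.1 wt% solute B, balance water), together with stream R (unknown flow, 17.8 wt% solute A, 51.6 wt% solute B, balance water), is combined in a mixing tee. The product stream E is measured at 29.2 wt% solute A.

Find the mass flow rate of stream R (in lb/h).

Let R be the unknown flow. Total out = 2038 + R.
solute A balance: 599.17 + 0.178·R = 0.292·(2038 + R)
(0.178 − 0.292)·R = 0.292×2038 − 599.17 = -4.076
R = -4.076 / -0.114 = 35.754 lb/h

35.75 lb/h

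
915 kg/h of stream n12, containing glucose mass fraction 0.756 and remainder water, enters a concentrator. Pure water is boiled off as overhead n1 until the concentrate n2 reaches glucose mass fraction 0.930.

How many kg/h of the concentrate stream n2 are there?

glucose is conserved: 915×0.756 = 691.74 kg/h all reports to the concentrate.
Concentrate = 691.74/(target fraction) = 743.81 kg/h.

743.8 kg/h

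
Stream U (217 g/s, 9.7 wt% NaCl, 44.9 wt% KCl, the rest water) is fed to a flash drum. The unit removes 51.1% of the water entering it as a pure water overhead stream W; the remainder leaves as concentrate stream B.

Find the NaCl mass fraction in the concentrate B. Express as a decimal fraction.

NaCl is not removed: 217×0.097 = 21.049 g/s of NaCl enters B.
water entering = 217×0.454 = 98.518 g/s; overhead removed = 0.511×98.518 = 50.343 g/s.
Concentrate = 217 − 50.343 = 166.66 g/s.
Mass fraction = 21.049/166.66 = 0.126.

0.126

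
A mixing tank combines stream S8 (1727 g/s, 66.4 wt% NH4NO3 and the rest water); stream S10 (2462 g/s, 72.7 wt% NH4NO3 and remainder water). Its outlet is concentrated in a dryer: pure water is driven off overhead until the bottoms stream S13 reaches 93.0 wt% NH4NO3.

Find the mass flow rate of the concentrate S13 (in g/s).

NH4NO3 entering = 1727×0.664 + 2462×0.727 = 2936.6 g/s.
All NH4NO3 reports to S13, so S13 = 2936.6/0.930 = 3157.6 g/s.

3158 g/s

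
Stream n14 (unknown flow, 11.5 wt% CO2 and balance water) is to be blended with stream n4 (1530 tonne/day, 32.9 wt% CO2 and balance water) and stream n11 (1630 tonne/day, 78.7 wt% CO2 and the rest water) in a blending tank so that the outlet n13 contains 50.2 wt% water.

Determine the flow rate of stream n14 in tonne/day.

554.8 tonne/day

Let n14 be the unknown flow. Total out = 3160 + n14.
water balance: 1373.8 + 0.885·n14 = 0.502·(3160 + n14)
(0.885 − 0.502)·n14 = 0.502×3160 − 1373.8 = 212.5
n14 = 212.5 / 0.383 = 554.83 tonne/day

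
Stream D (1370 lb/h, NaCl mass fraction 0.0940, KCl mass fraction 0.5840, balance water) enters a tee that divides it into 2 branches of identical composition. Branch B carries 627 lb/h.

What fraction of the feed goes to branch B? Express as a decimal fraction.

0.458

Fraction to B = 627/1370 = 0.4577.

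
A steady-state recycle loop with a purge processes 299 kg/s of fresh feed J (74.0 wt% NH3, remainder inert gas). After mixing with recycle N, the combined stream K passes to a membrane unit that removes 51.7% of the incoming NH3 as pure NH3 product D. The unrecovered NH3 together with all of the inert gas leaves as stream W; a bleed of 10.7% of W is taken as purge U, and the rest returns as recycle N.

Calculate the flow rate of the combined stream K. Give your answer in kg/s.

1116 kg/s

inert gas enters only via J and leaves only via the purge: 299×0.260 = 0.107×(inert gas in W), and the membrane unit passes all inert gas, so inert gas in K = inert gas in W = 726.54 kg/s.
NH3 in K: m_A = 299×0.740 + (1−0.107)·(1−0.517)·m_A, so m_A = 221.26/0.5687 = 389.08 kg/s.
K = 389.08 + 726.54 = 1115.6 kg/s.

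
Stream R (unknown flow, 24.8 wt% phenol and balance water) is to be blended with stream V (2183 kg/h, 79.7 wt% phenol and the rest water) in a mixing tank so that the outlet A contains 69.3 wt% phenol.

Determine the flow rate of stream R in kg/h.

510.2 kg/h

Let R be the unknown flow. Total out = 2183 + R.
phenol balance: 1739.9 + 0.248·R = 0.693·(2183 + R)
(0.248 − 0.693)·R = 0.693×2183 − 1739.9 = -227.03
R = -227.03 / -0.445 = 510.18 kg/h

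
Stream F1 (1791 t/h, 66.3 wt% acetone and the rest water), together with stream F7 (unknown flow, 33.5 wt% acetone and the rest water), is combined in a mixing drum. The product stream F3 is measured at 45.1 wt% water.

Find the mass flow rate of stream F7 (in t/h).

Let F7 be the unknown flow. Total out = 1791 + F7.
water balance: 603.57 + 0.665·F7 = 0.451·(1791 + F7)
(0.665 − 0.451)·F7 = 0.451×1791 − 603.57 = 204.17
F7 = 204.17 / 0.214 = 954.08 t/h

954.1 t/h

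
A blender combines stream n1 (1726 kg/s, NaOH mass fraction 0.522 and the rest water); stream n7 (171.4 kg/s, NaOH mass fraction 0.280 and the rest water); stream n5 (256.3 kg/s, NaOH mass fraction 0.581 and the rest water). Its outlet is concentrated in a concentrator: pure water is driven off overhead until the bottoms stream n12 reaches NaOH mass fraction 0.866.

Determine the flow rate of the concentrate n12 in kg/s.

NaOH entering = 1726×0.522 + 171.4×0.280 + 256.3×0.581 = 1097.9 kg/s.
All NaOH reports to n12, so n12 = 1097.9/0.866 = 1267.8 kg/s.

1268 kg/s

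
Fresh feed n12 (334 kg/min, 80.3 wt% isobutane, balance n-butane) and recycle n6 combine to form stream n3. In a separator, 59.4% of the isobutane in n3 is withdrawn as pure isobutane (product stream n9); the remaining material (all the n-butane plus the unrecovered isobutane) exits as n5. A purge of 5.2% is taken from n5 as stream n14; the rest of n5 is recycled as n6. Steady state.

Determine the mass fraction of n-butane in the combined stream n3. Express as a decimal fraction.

n-butane enters only via n12 and leaves only via the purge: 334×0.197 = 0.052×(n-butane in n5), and the separator passes all n-butane, so n-butane in n3 = n-butane in n5 = 1265.3 kg/min.
isobutane in n3: m_A = 334×0.803 + (1−0.052)·(1−0.594)·m_A, so m_A = 268.2/0.6151 = 436.02 kg/min.
n3 = 436.02 + 1265.3 = 1701.4 kg/min.
n-butane fraction in n3 = 1265.3/1701.4 = 0.744.

0.744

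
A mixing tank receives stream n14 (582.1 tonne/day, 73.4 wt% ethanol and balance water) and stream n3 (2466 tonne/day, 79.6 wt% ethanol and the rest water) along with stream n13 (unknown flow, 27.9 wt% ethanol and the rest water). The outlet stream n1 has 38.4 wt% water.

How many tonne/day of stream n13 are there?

1521 tonne/day

Let n13 be the unknown flow. Total out = 3048.1 + n13.
water balance: 657.9 + 0.721·n13 = 0.384·(3048.1 + n13)
(0.721 − 0.384)·n13 = 0.384×3048.1 − 657.9 = 512.57
n13 = 512.57 / 0.337 = 1521 tonne/day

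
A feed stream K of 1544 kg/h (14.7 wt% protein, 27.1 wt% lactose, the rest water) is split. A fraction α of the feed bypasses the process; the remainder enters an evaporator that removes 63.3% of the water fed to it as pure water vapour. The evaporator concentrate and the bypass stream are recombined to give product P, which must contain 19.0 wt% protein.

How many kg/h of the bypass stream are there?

All 1544×0.147 = 226.97 kg/h of protein reaches P, so P = 226.97/0.190 = 1194.6 kg/h and vapour = 349.43 kg/h.
The evaporator receives (1−α)·1544 of feed at 0.582 water and removes 0.633 of that water:
0.633×0.582×(1−α)×1544 = 349.43
(1−α) = 349.43/568.82 = 0.6143;  α = 0.3857.
Bypass flow = 0.3857×1544 = 595.5 kg/h.

595.5 kg/h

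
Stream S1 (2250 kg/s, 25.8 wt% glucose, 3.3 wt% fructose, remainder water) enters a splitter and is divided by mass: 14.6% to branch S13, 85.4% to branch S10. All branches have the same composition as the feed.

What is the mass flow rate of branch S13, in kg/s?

328.5 kg/s

Branch S13 flow = 0.146×2250 = 328.5 kg/s.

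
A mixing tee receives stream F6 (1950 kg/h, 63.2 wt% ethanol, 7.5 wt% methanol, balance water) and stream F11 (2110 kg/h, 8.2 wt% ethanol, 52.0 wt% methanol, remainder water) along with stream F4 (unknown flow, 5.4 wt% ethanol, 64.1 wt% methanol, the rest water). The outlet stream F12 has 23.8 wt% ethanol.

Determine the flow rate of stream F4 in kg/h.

Let F4 be the unknown flow. Total out = 4060 + F4.
ethanol balance: 1405.4 + 0.054·F4 = 0.238·(4060 + F4)
(0.054 − 0.238)·F4 = 0.238×4060 − 1405.4 = -439.14
F4 = -439.14 / -0.184 = 2386.6 kg/h

2387 kg/h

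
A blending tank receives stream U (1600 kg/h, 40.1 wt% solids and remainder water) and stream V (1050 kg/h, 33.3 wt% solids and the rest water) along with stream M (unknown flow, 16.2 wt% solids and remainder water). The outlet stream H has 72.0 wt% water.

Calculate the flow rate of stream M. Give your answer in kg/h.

2112 kg/h

Let M be the unknown flow. Total out = 2650 + M.
water balance: 1658.8 + 0.838·M = 0.720·(2650 + M)
(0.838 − 0.720)·M = 0.720×2650 − 1658.8 = 249.25
M = 249.25 / 0.118 = 2112.3 kg/h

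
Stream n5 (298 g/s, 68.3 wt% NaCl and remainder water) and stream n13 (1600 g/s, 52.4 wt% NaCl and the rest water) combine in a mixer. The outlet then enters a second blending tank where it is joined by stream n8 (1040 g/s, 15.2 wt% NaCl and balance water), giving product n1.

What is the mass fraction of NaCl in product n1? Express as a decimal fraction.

Overall, product flow = 2938 g/s.
NaCl in = 298×0.683 + 1600×0.524 + 1040×0.152 = 1200 g/s.
NaCl fraction in n1 = 0.4084.

0.4084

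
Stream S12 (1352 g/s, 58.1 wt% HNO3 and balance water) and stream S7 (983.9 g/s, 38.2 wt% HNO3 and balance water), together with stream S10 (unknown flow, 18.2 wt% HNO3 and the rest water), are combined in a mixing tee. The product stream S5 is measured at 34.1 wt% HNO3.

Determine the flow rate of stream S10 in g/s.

2294 g/s

Let S10 be the unknown flow. Total out = 2335.9 + S10.
HNO3 balance: 1161.4 + 0.182·S10 = 0.341·(2335.9 + S10)
(0.182 − 0.341)·S10 = 0.341×2335.9 − 1161.4 = -364.82
S10 = -364.82 / -0.159 = 2294.5 g/s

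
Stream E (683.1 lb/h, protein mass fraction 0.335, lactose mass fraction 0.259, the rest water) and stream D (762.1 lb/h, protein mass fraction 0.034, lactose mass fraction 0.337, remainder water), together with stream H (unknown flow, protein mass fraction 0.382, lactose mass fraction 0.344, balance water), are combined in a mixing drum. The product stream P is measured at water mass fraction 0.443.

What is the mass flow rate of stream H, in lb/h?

689.2 lb/h

Let H be the unknown flow. Total out = 1445.2 + H.
water balance: 756.7 + 0.274·H = 0.443·(1445.2 + H)
(0.274 − 0.443)·H = 0.443×1445.2 − 756.7 = -116.48
H = -116.48 / -0.169 = 689.21 lb/h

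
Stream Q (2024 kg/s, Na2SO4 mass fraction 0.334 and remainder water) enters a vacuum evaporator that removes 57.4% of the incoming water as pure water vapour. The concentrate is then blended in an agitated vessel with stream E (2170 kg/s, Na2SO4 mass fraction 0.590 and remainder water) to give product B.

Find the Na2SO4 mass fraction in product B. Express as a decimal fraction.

Vapour removed = 0.574×0.666×2024 = 773.74 kg/s; concentrate = 1250.3 kg/s.
Na2SO4 reaching the mixer = 676.02 (from concentrate) + 2170×0.590 = 1956.3 kg/s.
Product flow = 1250.3 + 2170 = 3420.3 kg/s; Na2SO4 fraction = 0.572.

0.572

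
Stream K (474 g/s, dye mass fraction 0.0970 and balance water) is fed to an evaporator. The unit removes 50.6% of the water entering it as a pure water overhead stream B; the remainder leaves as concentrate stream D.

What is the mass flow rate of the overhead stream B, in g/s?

water entering = 474×0.903 = 428.02 g/s; overhead removed = 0.506×428.02 = 216.58 g/s.

216.6 g/s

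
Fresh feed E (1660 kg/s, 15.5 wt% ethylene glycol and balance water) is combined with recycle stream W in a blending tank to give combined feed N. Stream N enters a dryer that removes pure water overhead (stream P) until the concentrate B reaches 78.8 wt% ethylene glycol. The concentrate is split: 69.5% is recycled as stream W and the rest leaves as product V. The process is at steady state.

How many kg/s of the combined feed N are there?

Overall ethylene glycol balance (none leaves overhead): ethylene glycol in fresh feed = ethylene glycol in product, i.e. 1660×0.155 = (1−0.695)·B·0.788.
B = 257.3/(0.788×0.305) = 1070.6 kg/s.
Recycle W = 0.695×1070.6 = 744.04 kg/s.
Combined feed N = 1660 + 744.04 = 2404 kg/s.

2404 kg/s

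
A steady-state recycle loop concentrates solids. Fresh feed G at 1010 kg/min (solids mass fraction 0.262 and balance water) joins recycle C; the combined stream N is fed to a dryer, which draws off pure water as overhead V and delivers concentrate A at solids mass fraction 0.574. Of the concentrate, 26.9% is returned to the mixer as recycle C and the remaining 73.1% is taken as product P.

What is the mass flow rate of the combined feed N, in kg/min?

Overall solids balance (none leaves overhead): solids in fresh feed = solids in product, i.e. 1010×0.262 = (1−0.269)·A·0.574.
A = 264.62/(0.574×0.731) = 630.66 kg/min.
Recycle C = 0.269×630.66 = 169.65 kg/min.
Combined feed N = 1010 + 169.65 = 1179.6 kg/min.

1180 kg/min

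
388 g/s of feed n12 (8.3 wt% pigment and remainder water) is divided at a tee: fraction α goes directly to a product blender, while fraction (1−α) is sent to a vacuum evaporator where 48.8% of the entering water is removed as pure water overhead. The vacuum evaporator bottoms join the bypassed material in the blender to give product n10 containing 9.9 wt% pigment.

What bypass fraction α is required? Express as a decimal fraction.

0.639

All 388×0.083 = 32.204 g/s of pigment reaches n10, so n10 = 32.204/0.099 = 325.29 g/s and vapour = 62.707 g/s.
The evaporator receives (1−α)·388 of feed at 0.917 water and removes 0.488 of that water:
0.488×0.917×(1−α)×388 = 62.707
(1−α) = 62.707/173.63 = 0.3612;  α = 0.6388.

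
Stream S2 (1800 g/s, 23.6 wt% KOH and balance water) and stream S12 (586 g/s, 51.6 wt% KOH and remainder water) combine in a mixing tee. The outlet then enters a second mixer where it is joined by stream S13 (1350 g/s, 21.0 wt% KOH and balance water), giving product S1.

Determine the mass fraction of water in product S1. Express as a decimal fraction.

0.729

Overall, product flow = 3736 g/s.
water in = 1800×0.764 + 586×0.484 + 1350×0.790 = 2725.3 g/s.
water fraction in S1 = 0.729.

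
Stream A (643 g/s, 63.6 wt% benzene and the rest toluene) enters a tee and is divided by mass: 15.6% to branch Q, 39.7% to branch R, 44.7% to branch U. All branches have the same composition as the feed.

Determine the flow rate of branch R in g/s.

Branch R flow = 0.397×643 = 255.27 g/s.

255.3 g/s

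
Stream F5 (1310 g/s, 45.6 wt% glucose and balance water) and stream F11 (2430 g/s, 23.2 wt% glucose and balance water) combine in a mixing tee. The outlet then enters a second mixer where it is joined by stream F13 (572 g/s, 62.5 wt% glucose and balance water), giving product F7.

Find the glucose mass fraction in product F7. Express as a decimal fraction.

0.352

Overall, product flow = 4312 g/s.
glucose in = 1310×0.456 + 2430×0.232 + 572×0.625 = 1518.6 g/s.
glucose fraction in F7 = 0.352.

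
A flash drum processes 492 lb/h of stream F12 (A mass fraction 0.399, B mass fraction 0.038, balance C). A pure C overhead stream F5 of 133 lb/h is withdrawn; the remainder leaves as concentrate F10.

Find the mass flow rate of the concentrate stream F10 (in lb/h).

Concentrate = 492 − 133 = 359 lb/h.

359 lb/h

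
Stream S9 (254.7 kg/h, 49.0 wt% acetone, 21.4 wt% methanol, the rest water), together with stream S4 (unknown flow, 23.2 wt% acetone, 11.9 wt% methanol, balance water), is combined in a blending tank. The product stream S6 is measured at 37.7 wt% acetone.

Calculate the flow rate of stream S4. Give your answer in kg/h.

Let S4 be the unknown flow. Total out = 254.7 + S4.
acetone balance: 124.8 + 0.232·S4 = 0.377·(254.7 + S4)
(0.232 − 0.377)·S4 = 0.377×254.7 − 124.8 = -28.781
S4 = -28.781 / -0.145 = 198.49 kg/h

198.5 kg/h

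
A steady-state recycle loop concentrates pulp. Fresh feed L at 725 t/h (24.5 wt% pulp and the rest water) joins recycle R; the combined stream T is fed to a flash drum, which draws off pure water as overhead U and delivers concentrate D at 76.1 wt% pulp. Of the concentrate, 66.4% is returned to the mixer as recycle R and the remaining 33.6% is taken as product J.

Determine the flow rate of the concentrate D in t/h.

Overall pulp balance (none leaves overhead): pulp in fresh feed = pulp in product, i.e. 725×0.245 = (1−0.664)·D·0.761.
D = 177.62/(0.761×0.336) = 694.67 t/h.

694.7 t/h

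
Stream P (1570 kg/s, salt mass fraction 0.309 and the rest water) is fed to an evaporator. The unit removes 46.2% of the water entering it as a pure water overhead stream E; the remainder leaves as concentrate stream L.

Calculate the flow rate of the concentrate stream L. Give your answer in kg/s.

1069 kg/s

water entering = 1570×0.691 = 1084.9 kg/s; overhead removed = 0.462×1084.9 = 501.21 kg/s.
Concentrate = 1570 − 501.21 = 1068.8 kg/s.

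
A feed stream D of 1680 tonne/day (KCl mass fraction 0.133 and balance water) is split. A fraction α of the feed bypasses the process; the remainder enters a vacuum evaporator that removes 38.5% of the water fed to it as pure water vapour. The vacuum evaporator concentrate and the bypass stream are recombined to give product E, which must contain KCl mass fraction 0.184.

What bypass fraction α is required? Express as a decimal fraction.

All 1680×0.133 = 223.44 tonne/day of KCl reaches E, so E = 223.44/0.184 = 1214.3 tonne/day and vapour = 465.65 tonne/day.
The evaporator receives (1−α)·1680 of feed at 0.867 water and removes 0.385 of that water:
0.385×0.867×(1−α)×1680 = 465.65
(1−α) = 465.65/560.78 = 0.8304;  α = 0.1696.

0.170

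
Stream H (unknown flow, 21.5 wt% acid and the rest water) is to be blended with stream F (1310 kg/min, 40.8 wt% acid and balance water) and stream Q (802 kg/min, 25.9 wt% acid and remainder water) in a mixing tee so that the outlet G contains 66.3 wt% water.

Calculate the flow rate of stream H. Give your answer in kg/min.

Let H be the unknown flow. Total out = 2112 + H.
water balance: 1369.8 + 0.785·H = 0.663·(2112 + H)
(0.785 − 0.663)·H = 0.663×2112 − 1369.8 = 30.454
H = 30.454 / 0.122 = 249.62 kg/min

249.6 kg/min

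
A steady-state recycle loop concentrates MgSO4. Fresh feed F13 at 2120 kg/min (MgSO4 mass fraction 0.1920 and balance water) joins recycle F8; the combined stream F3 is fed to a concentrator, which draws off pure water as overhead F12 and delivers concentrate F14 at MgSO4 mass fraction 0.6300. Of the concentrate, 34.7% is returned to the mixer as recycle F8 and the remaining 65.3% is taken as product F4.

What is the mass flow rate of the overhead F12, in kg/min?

1474 kg/min

Overall MgSO4 balance (none leaves overhead): MgSO4 in fresh feed = MgSO4 in product, i.e. 2120×0.192 = (1−0.347)·F14·0.630.
F14 = 407.04/(0.630×0.653) = 989.43 kg/min.
Recycle F8 = 0.347×989.43 = 343.33 kg/min.
Combined feed F3 = 2120 + 343.33 = 2463.3 kg/min.
Overhead F12 = F3 − F14 = 2463.3 − 989.43 = 1473.9 kg/min.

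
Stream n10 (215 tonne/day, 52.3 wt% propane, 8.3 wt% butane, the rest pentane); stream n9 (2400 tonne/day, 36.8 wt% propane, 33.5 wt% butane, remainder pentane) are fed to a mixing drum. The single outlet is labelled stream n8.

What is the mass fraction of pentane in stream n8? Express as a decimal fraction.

Total flow out = 215 + 2400 = 2615 tonne/day.
pentane in = 215×0.394 + 2400×0.297 = 797.51 tonne/day.
pentane mass fraction in n8 = 797.51/2615 = 0.305.

0.305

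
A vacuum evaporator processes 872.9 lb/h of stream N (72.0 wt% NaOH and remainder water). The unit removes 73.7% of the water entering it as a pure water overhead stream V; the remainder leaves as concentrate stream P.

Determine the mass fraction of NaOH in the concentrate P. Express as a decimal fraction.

0.9072

NaOH is not removed: 872.9×0.720 = 628.49 lb/h of NaOH enters P.
water entering = 872.9×0.280 = 244.41 lb/h; overhead removed = 0.737×244.41 = 180.13 lb/h.
Concentrate = 872.9 − 180.13 = 692.77 lb/h.
Mass fraction = 628.49/692.77 = 0.9072.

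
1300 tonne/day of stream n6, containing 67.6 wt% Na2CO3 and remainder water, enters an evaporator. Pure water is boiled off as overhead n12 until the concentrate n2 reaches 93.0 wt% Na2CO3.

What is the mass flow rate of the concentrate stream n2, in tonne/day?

944.9 tonne/day

Na2CO3 is conserved: 1300×0.676 = 878.8 tonne/day all reports to the concentrate.
Concentrate = 878.8/(target fraction) = 944.95 tonne/day.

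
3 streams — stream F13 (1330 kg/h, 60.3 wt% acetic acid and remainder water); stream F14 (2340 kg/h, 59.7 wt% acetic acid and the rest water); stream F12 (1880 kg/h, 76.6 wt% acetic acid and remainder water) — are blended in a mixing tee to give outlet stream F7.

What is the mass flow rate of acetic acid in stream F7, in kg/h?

acetic acid out = acetic acid in = 1330×0.603 + 2340×0.597 + 1880×0.766 = 3639.1 kg/h.

3639 kg/h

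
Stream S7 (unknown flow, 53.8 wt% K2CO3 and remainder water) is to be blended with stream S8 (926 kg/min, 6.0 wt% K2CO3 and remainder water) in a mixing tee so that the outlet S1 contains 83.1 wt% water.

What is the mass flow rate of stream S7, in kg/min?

Let S7 be the unknown flow. Total out = 926 + S7.
water balance: 870.44 + 0.462·S7 = 0.831·(926 + S7)
(0.462 − 0.831)·S7 = 0.831×926 − 870.44 = -100.93
S7 = -100.93 / -0.369 = 273.53 kg/min

273.5 kg/min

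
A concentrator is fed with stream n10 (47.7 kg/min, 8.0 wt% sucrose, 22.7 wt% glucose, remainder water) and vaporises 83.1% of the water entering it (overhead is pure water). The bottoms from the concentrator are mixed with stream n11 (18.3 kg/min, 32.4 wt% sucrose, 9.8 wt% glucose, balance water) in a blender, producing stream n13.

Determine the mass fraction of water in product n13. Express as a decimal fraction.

Vapour removed = 0.831×0.693×47.7 = 27.47 kg/min; concentrate = 20.23 kg/min.
water reaching the mixer = 5.5865 (from concentrate) + 18.3×0.578 = 16.164 kg/min.
Product flow = 20.23 + 18.3 = 38.53 kg/min; water fraction = 0.420.

0.420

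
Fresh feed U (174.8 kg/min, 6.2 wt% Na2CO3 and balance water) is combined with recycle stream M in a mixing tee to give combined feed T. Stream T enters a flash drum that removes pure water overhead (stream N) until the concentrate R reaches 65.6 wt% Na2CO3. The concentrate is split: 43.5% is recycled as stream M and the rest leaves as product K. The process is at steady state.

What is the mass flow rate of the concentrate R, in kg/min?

Overall Na2CO3 balance (none leaves overhead): Na2CO3 in fresh feed = Na2CO3 in product, i.e. 174.8×0.062 = (1−0.435)·R·0.656.
R = 10.838/(0.656×0.565) = 29.24 kg/min.

29.24 kg/min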